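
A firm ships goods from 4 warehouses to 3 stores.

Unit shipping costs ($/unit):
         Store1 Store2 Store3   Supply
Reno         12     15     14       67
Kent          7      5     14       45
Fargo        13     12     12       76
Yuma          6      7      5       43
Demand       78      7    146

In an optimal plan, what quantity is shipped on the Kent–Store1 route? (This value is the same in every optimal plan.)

Optimal shipments:
  Reno–Store1: 40 × $12 = $480
  Reno–Store3: 27 × $14 = $378
  Kent–Store1: 38 × $7 = $266
  Kent–Store2: 7 × $5 = $35
  Fargo–Store3: 76 × $12 = $912
  Yuma–Store3: 43 × $5 = $215
Total cost = $2286.
So Kent→Store1 carries 38 units.

38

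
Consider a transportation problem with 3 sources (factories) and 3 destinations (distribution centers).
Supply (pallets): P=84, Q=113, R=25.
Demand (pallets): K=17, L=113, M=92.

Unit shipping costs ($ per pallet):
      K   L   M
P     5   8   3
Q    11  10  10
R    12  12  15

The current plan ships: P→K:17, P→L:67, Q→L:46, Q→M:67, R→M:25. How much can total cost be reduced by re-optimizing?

444

Current plan cost = 17·5 + 67·8 + 46·10 + 67·10 + 25·15 = $2126.
Optimal plan:
  P→M: 84 × $3 = $252
  Q→L: 105 × $10 = $1050
  Q→M: 8 × $10 = $80
  R→K: 17 × $12 = $204
  R→L: 8 × $12 = $96
Optimal cost = $1682.
Saving = 2126 − 1682 = $444.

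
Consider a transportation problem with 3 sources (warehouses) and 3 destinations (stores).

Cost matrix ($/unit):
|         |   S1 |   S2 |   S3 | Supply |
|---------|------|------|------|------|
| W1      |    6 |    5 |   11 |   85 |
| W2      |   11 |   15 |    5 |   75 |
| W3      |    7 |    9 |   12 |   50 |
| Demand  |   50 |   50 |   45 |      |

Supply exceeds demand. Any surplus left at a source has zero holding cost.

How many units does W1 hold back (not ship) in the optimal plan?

An optimal plan:
  W1 to S1: 35 units
  W1 to S2: 50 units
  W2 to S3: 45 units
  W3 to S1: 15 units
Total cost = $790.
W1 ships 85 of its 85, leaving 0.

0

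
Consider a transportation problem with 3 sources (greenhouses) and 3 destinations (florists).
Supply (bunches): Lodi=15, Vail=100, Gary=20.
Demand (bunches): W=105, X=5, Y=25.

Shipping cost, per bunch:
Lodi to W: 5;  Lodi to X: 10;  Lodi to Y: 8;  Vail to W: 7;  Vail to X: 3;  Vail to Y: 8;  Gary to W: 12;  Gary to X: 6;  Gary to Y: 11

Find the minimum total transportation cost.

980

A cheapest plan:
  Lodi–W: 15 × 5 = 75
  Vail–W: 90 × 7 = 630
  Vail–Y: 10 × 8 = 80
  Gary–X: 5 × 6 = 30
  Gary–Y: 15 × 11 = 165
Total = 75 + 630 + 80 + 30 + 165 = 980.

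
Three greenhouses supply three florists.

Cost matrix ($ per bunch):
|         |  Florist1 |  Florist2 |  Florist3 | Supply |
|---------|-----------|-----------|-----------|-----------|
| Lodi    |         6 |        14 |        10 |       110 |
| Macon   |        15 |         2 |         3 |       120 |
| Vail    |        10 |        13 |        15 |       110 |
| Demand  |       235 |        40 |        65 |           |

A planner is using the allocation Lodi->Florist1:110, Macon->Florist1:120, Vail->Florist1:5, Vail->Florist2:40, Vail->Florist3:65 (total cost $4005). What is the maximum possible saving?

Current plan cost = 110·6 + 120·15 + 5·10 + 40·13 + 65·15 = $4005.
Optimal plan:
  Lodi->Florist1: 110 × $6 = $660
  Macon->Florist1: 15 × $15 = $225
  Macon->Florist2: 40 × $2 = $80
  Macon->Florist3: 65 × $3 = $195
  Vail->Florist1: 110 × $10 = $1100
Optimal cost = $2260.
Saving = 4005 − 2260 = $1745.

1745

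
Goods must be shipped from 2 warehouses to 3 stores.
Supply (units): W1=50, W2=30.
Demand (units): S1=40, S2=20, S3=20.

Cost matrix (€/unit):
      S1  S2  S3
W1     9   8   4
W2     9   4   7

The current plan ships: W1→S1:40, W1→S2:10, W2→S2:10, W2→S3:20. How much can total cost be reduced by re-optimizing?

Current plan cost = 40·9 + 10·8 + 10·4 + 20·7 = €620.
Optimal plan:
  W1–S1: 30 × €9 = €270
  W1–S3: 20 × €4 = €80
  W2–S1: 10 × €9 = €90
  W2–S2: 20 × €4 = €80
Optimal cost = €520.
Saving = 620 − 520 = €100.

100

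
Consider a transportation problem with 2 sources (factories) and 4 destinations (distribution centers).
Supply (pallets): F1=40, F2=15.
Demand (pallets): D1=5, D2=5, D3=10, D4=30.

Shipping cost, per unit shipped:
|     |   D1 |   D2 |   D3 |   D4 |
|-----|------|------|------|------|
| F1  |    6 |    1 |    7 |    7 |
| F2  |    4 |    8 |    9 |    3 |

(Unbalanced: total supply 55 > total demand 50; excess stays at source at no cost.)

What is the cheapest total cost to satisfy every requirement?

255

A cheapest plan:
  F1–D1: 5 × 6 = 30
  F1–D2: 5 × 1 = 5
  F1–D3: 10 × 7 = 70
  F1–D4: 15 × 7 = 105
  F2–D4: 15 × 3 = 45
Total = 30 + 5 + 70 + 105 + 45 = 255.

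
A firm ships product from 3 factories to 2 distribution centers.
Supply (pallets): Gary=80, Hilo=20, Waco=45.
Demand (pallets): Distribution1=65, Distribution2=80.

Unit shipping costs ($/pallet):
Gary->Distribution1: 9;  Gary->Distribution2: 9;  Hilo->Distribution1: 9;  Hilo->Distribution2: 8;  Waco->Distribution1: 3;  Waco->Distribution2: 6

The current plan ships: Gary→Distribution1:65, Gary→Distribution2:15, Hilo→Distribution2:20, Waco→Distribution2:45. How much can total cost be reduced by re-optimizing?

135

Current plan cost = 65·9 + 15·9 + 20·8 + 45·6 = $1150.
Optimal plan:
  Gary–Distribution1: 20 × $9 = $180
  Gary–Distribution2: 60 × $9 = $540
  Hilo–Distribution2: 20 × $8 = $160
  Waco–Distribution1: 45 × $3 = $135
Optimal cost = $1015.
Saving = 1150 − 1015 = $135.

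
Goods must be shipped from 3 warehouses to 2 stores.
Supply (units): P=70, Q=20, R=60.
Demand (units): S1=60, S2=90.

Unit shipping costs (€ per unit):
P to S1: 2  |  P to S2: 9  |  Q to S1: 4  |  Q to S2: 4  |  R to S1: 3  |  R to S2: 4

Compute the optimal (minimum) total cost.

Optimal allocation:
  P to S1: 60 × €2 = €120
  P to S2: 10 × €9 = €90
  Q to S2: 20 × €4 = €80
  R to S2: 60 × €4 = €240
Total = 120 + 90 + 80 + 240 = €530.

530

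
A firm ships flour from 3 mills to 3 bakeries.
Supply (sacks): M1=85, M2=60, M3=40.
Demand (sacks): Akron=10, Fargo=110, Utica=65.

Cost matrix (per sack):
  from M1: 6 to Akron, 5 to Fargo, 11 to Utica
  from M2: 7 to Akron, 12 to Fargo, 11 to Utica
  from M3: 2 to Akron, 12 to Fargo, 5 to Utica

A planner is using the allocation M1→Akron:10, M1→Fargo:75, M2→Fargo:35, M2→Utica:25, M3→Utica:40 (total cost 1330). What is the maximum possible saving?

60

Current plan cost = 10·6 + 75·5 + 35·12 + 25·11 + 40·5 = 1330.
Optimal plan:
  M1→Fargo: 85 × 5 = 425
  M2→Akron: 10 × 7 = 70
  M2→Fargo: 25 × 12 = 300
  M2→Utica: 25 × 11 = 275
  M3→Utica: 40 × 5 = 200
Optimal cost = 1270.
Saving = 1330 − 1270 = 60.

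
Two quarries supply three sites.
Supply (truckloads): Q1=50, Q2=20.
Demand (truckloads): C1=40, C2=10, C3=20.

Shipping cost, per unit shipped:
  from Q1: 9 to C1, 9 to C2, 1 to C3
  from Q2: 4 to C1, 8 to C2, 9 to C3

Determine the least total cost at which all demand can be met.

One minimum-cost allocation:
  Q1->C1: 20 × 9 = 180
  Q1->C2: 10 × 9 = 90
  Q1->C3: 20 × 1 = 20
  Q2->C1: 20 × 4 = 80
Total = 180 + 90 + 20 + 80 = 370.

370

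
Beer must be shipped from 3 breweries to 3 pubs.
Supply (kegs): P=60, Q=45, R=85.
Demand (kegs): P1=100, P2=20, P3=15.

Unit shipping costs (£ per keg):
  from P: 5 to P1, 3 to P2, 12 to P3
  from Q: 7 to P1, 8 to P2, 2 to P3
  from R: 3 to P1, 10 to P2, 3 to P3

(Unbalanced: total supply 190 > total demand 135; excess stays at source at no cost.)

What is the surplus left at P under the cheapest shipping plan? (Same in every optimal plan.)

25

Minimum-cost shipments:
  P to P1: 15 kegs
  P to P2: 20 kegs
  Q to P3: 15 kegs
  R to P1: 85 kegs
Total cost = £420.
P ships 35 of its 60, leaving 25.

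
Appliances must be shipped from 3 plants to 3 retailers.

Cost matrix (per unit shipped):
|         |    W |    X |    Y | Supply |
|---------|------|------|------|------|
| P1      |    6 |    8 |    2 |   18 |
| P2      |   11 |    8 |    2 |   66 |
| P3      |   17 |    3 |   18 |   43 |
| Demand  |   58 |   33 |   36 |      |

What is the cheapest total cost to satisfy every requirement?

779

A cheapest plan:
  P1 to W: 18 × 6 = 108
  P2 to W: 30 × 11 = 330
  P2 to Y: 36 × 2 = 72
  P3 to W: 10 × 17 = 170
  P3 to X: 33 × 3 = 99
Total = 108 + 330 + 72 + 170 + 99 = 779.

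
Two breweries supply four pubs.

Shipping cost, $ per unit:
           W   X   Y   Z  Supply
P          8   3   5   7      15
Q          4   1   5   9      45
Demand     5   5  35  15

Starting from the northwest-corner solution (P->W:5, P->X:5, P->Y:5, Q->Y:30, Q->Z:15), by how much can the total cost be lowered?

Current plan cost = 5·8 + 5·3 + 5·5 + 30·5 + 15·9 = $365.
Optimal plan:
  P–Z: 15 kegs
  Q–W: 5 kegs
  Q–X: 5 kegs
  Q–Y: 35 kegs
Optimal cost = $305.
Saving = 365 − 305 = $60.

60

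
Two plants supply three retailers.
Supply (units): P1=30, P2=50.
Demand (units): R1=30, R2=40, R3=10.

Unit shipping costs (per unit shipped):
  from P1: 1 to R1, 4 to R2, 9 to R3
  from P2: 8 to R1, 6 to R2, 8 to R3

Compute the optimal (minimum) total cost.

An optimal shipping plan:
  P1–R1: 30 × 1 = 30
  P2–R2: 40 × 6 = 240
  P2–R3: 10 × 8 = 80
Total = 30 + 240 + 80 = 350.

350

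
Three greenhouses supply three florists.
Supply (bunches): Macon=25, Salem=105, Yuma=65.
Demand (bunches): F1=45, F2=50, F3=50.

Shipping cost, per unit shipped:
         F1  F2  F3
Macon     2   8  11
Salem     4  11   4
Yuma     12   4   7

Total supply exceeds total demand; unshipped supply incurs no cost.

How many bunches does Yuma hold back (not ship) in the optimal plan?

15

Minimum-cost shipments:
  Macon to F1: 25 × 2 = 50
  Salem to F1: 20 × 4 = 80
  Salem to F3: 50 × 4 = 200
  Yuma to F2: 50 × 4 = 200
Total cost = 530.
Yuma ships 50 of its 65, leaving 15.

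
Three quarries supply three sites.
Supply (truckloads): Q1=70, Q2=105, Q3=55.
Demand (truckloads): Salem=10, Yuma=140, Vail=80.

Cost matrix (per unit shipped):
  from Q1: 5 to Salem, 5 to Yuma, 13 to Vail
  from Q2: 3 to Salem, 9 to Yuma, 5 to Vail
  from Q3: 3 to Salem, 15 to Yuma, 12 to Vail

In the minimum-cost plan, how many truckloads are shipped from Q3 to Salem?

10

Solving gives:
  Q1->Yuma: 70 × 5 = 350
  Q2->Yuma: 25 × 9 = 225
  Q2->Vail: 80 × 5 = 400
  Q3->Salem: 10 × 3 = 30
  Q3->Yuma: 45 × 15 = 675
Total cost = 1680.
So Q3→Salem carries 10 truckloads.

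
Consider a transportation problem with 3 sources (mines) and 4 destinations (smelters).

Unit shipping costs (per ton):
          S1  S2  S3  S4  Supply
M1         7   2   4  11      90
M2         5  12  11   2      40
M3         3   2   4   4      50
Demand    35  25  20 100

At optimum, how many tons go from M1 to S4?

10

Solving gives:
  M1 to S1: 35 tons
  M1 to S2: 25 tons
  M1 to S3: 20 tons
  M1 to S4: 10 tons
  M2 to S4: 40 tons
  M3 to S4: 50 tons
Total cost = 765.
So M1→S4 carries 10 tons.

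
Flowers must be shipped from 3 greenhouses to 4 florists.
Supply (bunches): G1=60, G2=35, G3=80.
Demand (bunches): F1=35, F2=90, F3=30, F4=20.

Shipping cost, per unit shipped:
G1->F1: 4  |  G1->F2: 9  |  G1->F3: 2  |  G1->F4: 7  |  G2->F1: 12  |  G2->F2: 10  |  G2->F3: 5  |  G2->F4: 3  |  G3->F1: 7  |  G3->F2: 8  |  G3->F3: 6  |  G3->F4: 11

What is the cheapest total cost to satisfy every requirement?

One minimum-cost allocation:
  G1->F1: 35 × 4 = 140
  G1->F3: 25 × 2 = 50
  G2->F2: 10 × 10 = 100
  G2->F3: 5 × 5 = 25
  G2->F4: 20 × 3 = 60
  G3->F2: 80 × 8 = 640
Total = 140 + 50 + 100 + 25 + 60 + 640 = 1015.
(Supply check: G1 ships 60; G2 ships 35; G3 ships 80.)

1015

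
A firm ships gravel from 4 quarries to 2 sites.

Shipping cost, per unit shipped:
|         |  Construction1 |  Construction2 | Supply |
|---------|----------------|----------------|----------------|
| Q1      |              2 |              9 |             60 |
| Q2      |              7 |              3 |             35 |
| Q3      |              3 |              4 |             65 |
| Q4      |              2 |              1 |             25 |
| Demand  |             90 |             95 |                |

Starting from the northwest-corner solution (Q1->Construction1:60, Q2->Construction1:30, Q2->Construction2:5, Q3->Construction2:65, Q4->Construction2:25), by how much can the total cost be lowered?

Current plan cost = 60·2 + 30·7 + 5·3 + 65·4 + 25·1 = 630.
Optimal plan:
  Q1→Construction1: 60 × 2 = 120
  Q2→Construction2: 35 × 3 = 105
  Q3→Construction1: 30 × 3 = 90
  Q3→Construction2: 35 × 4 = 140
  Q4→Construction2: 25 × 1 = 25
Optimal cost = 480.
Saving = 630 − 480 = 150.

150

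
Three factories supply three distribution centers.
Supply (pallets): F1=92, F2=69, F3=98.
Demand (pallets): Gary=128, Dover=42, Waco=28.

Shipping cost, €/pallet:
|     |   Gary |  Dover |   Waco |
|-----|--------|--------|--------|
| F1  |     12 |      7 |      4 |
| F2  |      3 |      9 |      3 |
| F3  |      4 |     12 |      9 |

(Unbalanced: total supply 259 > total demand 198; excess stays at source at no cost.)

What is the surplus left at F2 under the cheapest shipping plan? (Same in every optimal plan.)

An optimal plan:
  F1->Dover: 42 pallets
  F2->Gary: 41 pallets
  F2->Waco: 28 pallets
  F3->Gary: 87 pallets
Total cost = €849.
F2 ships 69 of its 69, leaving 0.

0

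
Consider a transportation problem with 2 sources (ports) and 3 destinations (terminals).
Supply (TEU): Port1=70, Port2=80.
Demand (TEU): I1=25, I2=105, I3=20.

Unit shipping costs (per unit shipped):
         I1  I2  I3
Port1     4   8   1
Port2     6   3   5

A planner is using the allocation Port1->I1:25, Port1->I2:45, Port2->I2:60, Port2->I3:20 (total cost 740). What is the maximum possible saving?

180

Current plan cost = 25·4 + 45·8 + 60·3 + 20·5 = 740.
Optimal plan:
  Port1→I1: 25 × 4 = 100
  Port1→I2: 25 × 8 = 200
  Port1→I3: 20 × 1 = 20
  Port2→I2: 80 × 3 = 240
Optimal cost = 560.
Saving = 740 − 560 = 180.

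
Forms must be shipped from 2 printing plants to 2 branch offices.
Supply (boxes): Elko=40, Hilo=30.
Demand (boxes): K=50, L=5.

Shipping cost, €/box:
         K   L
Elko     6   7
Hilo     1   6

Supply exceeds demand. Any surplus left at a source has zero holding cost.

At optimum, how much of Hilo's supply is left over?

0

An optimal plan:
  Elko to K: 20 × €6 = €120
  Elko to L: 5 × €7 = €35
  Hilo to K: 30 × €1 = €30
Total cost = €185.
Hilo ships 30 of its 30, leaving 0.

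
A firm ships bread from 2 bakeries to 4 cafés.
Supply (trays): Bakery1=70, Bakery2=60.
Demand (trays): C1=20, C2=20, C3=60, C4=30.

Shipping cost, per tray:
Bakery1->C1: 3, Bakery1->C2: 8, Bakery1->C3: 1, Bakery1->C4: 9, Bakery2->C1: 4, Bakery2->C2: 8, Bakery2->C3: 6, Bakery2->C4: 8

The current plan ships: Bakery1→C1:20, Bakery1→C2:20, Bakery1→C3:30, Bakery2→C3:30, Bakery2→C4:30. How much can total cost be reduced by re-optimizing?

Current plan cost = 20·3 + 20·8 + 30·1 + 30·6 + 30·8 = 670.
Optimal plan:
  Bakery1 to C1: 10 trays
  Bakery1 to C3: 60 trays
  Bakery2 to C1: 10 trays
  Bakery2 to C2: 20 trays
  Bakery2 to C4: 30 trays
Optimal cost = 530.
Saving = 670 − 530 = 140.

140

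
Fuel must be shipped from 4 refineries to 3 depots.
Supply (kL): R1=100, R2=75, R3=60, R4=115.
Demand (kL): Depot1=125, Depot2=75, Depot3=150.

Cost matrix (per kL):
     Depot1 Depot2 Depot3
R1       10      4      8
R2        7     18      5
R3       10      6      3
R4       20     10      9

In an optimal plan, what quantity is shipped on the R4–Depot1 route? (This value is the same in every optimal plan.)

0

Optimal shipments:
  R1–Depot1: 25 × 10 = 250
  R1–Depot2: 75 × 4 = 300
  R2–Depot1: 75 × 7 = 525
  R3–Depot1: 25 × 10 = 250
  R3–Depot3: 35 × 3 = 105
  R4–Depot3: 115 × 9 = 1035
Total cost = 2465.
The route R4→Depot1 is not used.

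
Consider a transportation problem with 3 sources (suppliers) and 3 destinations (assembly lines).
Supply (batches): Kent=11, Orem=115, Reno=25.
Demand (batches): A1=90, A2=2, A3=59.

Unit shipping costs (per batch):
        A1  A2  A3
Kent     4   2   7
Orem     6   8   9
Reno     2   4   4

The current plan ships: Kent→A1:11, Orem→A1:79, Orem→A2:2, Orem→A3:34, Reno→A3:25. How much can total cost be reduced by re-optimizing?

8

Current plan cost = 11·4 + 79·6 + 2·8 + 34·9 + 25·4 = 940.
Optimal plan:
  Kent->A2: 2 × 2 = 4
  Kent->A3: 9 × 7 = 63
  Orem->A1: 90 × 6 = 540
  Orem->A3: 25 × 9 = 225
  Reno->A3: 25 × 4 = 100
Optimal cost = 932.
Saving = 940 − 932 = 8.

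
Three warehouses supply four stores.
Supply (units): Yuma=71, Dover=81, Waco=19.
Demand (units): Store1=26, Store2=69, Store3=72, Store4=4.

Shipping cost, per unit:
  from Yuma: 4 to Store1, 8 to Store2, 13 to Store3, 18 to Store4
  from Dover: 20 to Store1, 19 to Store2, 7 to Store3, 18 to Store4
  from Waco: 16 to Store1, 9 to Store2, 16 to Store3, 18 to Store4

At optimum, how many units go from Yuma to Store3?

0

Optimal shipments:
  Yuma–Store1: 26 × 4 = 104
  Yuma–Store2: 45 × 8 = 360
  Dover–Store2: 5 × 19 = 95
  Dover–Store3: 72 × 7 = 504
  Dover–Store4: 4 × 18 = 72
  Waco–Store2: 19 × 9 = 171
Total cost = 1306.
The route Yuma→Store3 is not used.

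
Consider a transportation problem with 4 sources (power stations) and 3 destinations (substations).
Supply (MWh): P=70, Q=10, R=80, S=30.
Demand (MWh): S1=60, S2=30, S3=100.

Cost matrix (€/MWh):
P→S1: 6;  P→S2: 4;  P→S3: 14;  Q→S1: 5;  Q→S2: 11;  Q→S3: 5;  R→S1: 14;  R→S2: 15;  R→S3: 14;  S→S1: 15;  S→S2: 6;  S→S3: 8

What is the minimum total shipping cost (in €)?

1770

An optimal shipping plan:
  P->S1: 40 MWh
  P->S2: 30 MWh
  Q->S3: 10 MWh
  R->S1: 20 MWh
  R->S3: 60 MWh
  S->S3: 30 MWh
Total cost = €1770.
(Supply check: P ships 70; Q ships 10; R ships 80; S ships 30.)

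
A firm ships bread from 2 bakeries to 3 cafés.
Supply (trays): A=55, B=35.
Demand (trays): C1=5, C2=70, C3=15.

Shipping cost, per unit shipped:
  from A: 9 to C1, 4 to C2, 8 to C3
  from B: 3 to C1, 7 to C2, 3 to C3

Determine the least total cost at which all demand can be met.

One minimum-cost allocation:
  A->C2: 55 × 4 = 220
  B->C1: 5 × 3 = 15
  B->C2: 15 × 7 = 105
  B->C3: 15 × 3 = 45
Total = 220 + 15 + 105 + 45 = 385.
(Supply check: A ships 55; B ships 35.)

385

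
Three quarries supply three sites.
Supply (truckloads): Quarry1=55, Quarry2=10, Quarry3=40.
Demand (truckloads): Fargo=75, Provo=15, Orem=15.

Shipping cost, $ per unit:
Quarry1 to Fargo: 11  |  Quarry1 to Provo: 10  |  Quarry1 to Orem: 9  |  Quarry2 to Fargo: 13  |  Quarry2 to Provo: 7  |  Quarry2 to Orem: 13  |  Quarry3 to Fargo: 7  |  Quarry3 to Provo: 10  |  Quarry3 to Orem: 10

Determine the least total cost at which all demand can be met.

Optimal allocation:
  Quarry1→Fargo: 35 × $11 = $385
  Quarry1→Provo: 5 × $10 = $50
  Quarry1→Orem: 15 × $9 = $135
  Quarry2→Provo: 10 × $7 = $70
  Quarry3→Fargo: 40 × $7 = $280
Total = 385 + 50 + 135 + 70 + 280 = $920.

920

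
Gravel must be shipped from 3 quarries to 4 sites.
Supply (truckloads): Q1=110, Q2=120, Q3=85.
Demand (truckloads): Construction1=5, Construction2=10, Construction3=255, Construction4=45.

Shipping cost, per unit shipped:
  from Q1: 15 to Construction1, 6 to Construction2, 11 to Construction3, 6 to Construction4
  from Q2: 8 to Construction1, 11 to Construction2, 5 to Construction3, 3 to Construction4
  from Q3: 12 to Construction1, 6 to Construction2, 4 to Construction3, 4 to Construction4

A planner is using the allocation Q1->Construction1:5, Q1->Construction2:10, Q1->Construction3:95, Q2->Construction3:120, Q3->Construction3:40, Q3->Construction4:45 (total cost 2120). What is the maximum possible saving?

Current plan cost = 5·15 + 10·6 + 95·11 + 120·5 + 40·4 + 45·4 = 2120.
Optimal plan:
  Q1->Construction2: 10 truckloads
  Q1->Construction3: 55 truckloads
  Q1->Construction4: 45 truckloads
  Q2->Construction1: 5 truckloads
  Q2->Construction3: 115 truckloads
  Q3->Construction3: 85 truckloads
Optimal cost = 1890.
Saving = 2120 − 1890 = 230.

230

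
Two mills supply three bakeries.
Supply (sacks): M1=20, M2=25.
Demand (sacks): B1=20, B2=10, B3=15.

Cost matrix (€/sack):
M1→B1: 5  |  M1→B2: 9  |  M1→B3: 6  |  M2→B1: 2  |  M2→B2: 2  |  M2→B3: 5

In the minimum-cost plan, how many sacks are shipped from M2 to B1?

The minimum-cost plan:
  M1–B1: 5 × €5 = €25
  M1–B3: 15 × €6 = €90
  M2–B1: 15 × €2 = €30
  M2–B2: 10 × €2 = €20
Total cost = €165.
So M2→B1 carries 15 sacks.

15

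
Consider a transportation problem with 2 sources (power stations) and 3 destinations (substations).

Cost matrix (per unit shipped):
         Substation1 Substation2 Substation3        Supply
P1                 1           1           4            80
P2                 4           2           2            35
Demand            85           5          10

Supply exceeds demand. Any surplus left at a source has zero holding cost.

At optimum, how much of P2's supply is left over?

An optimal plan:
  P1→Substation1: 80 × 1 = 80
  P2→Substation1: 5 × 4 = 20
  P2→Substation2: 5 × 2 = 10
  P2→Substation3: 10 × 2 = 20
Total cost = 130.
P2 ships 20 of its 35, leaving 15.

15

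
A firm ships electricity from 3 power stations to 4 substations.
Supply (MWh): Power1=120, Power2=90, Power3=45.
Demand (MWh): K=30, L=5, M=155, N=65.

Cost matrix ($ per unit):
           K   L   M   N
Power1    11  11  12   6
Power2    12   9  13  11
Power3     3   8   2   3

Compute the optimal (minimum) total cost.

One minimum-cost allocation:
  Power1→M: 55 × $12 = $660
  Power1→N: 65 × $6 = $390
  Power2→K: 30 × $12 = $360
  Power2→L: 5 × $9 = $45
  Power2→M: 55 × $13 = $715
  Power3→M: 45 × $2 = $90
Total = 660 + 390 + 360 + 45 + 715 + 90 = $2260.

2260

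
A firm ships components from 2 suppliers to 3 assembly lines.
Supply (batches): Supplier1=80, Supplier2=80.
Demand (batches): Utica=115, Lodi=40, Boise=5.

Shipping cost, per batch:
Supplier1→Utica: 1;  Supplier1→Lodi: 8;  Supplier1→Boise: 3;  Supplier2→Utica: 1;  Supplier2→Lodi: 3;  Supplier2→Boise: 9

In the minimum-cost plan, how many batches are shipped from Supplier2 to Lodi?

40

Solving gives:
  Supplier1→Utica: 75 × 1 = 75
  Supplier1→Boise: 5 × 3 = 15
  Supplier2→Utica: 40 × 1 = 40
  Supplier2→Lodi: 40 × 3 = 120
Total cost = 250.
So Supplier2→Lodi carries 40 batches.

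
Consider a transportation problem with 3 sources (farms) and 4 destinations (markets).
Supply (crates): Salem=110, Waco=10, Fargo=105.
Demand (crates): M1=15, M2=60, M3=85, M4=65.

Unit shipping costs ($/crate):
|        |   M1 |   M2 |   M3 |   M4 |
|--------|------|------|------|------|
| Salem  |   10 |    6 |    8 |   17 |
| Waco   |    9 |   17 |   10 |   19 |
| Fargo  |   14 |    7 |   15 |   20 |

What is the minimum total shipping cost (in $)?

2480

One minimum-cost allocation:
  Salem–M1: 5 crates
  Salem–M3: 85 crates
  Salem–M4: 20 crates
  Waco–M1: 10 crates
  Fargo–M2: 60 crates
  Fargo–M4: 45 crates
Total cost = $2480.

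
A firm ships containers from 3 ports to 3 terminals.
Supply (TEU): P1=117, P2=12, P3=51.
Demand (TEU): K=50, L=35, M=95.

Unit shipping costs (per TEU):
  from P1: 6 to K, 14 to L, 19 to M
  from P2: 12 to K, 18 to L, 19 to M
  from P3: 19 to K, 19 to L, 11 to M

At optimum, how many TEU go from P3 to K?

0

Optimal shipments:
  P1–K: 50 TEU
  P1–L: 35 TEU
  P1–M: 32 TEU
  P2–M: 12 TEU
  P3–M: 51 TEU
Total cost = 2187.
The route P3→K is not used.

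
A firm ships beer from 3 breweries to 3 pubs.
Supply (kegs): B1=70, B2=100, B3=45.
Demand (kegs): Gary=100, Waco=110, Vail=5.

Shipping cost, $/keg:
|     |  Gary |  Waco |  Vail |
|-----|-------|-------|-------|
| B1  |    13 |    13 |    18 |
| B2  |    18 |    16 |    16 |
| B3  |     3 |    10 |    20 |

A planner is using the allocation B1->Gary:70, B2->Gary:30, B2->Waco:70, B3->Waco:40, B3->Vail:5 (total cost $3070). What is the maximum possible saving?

Current plan cost = 70·13 + 30·18 + 70·16 + 40·10 + 5·20 = $3070.
Optimal plan:
  B1->Gary: 55 × $13 = $715
  B1->Waco: 15 × $13 = $195
  B2->Waco: 95 × $16 = $1520
  B2->Vail: 5 × $16 = $80
  B3->Gary: 45 × $3 = $135
Optimal cost = $2645.
Saving = 3070 − 2645 = $425.

425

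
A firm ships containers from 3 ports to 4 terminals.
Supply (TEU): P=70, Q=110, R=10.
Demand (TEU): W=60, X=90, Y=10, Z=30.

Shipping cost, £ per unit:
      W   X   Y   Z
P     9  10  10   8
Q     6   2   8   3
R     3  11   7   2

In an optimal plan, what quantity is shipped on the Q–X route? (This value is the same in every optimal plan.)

90

Optimal shipments:
  P to W: 50 × £9 = £450
  P to Y: 10 × £10 = £100
  P to Z: 10 × £8 = £80
  Q to X: 90 × £2 = £180
  Q to Z: 20 × £3 = £60
  R to W: 10 × £3 = £30
Total cost = £900.
So Q→X carries 90 TEU.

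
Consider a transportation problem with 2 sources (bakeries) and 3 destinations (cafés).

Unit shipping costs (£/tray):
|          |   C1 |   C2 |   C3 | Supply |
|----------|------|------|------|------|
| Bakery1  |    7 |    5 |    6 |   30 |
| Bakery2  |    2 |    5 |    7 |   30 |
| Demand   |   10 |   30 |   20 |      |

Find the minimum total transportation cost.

Optimal allocation:
  Bakery1→C2: 10 × £5 = £50
  Bakery1→C3: 20 × £6 = £120
  Bakery2→C1: 10 × £2 = £20
  Bakery2→C2: 20 × £5 = £100
Total = 50 + 120 + 20 + 100 = £290.
(Supply check: Bakery1 ships 30; Bakery2 ships 30.)

290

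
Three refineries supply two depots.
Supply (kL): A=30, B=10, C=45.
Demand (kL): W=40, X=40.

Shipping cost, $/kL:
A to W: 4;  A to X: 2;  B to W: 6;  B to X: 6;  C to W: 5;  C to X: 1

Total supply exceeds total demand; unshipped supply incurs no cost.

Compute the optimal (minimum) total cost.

Optimal allocation:
  A–W: 30 × $4 = $120
  B–W: 5 × $6 = $30
  C–W: 5 × $5 = $25
  C–X: 40 × $1 = $40
Total = 120 + 30 + 25 + 40 = $215.

215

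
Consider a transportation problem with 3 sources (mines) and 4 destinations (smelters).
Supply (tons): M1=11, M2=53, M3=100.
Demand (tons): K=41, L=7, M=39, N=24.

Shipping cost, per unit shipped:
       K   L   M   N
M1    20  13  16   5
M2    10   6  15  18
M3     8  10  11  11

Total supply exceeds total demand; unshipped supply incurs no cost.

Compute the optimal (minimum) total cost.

997

A cheapest plan:
  M1→N: 11 × 5 = 55
  M2→L: 7 × 6 = 42
  M3→K: 41 × 8 = 328
  M3→M: 39 × 11 = 429
  M3→N: 13 × 11 = 143
Total = 55 + 42 + 328 + 429 + 143 = 997.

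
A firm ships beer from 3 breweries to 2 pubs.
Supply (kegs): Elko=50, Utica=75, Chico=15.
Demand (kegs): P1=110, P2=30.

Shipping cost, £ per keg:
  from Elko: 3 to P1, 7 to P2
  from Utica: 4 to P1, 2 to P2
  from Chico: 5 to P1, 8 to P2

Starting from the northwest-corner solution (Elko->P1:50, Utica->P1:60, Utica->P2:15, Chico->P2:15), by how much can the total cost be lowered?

75

Current plan cost = 50·3 + 60·4 + 15·2 + 15·8 = £540.
Optimal plan:
  Elko to P1: 50 × £3 = £150
  Utica to P1: 45 × £4 = £180
  Utica to P2: 30 × £2 = £60
  Chico to P1: 15 × £5 = £75
Optimal cost = £465.
Saving = 540 − 465 = £75.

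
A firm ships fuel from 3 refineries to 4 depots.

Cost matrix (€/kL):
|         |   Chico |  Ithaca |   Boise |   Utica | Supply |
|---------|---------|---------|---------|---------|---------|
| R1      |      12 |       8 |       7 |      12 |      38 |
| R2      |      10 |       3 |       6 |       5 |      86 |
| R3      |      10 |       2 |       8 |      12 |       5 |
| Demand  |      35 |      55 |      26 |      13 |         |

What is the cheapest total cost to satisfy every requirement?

Optimal allocation:
  R1→Chico: 12 × €12 = €144
  R1→Boise: 26 × €7 = €182
  R2→Chico: 23 × €10 = €230
  R2→Ithaca: 50 × €3 = €150
  R2→Utica: 13 × €5 = €65
  R3→Ithaca: 5 × €2 = €10
Total = 144 + 182 + 230 + 150 + 65 + 10 = €781.

781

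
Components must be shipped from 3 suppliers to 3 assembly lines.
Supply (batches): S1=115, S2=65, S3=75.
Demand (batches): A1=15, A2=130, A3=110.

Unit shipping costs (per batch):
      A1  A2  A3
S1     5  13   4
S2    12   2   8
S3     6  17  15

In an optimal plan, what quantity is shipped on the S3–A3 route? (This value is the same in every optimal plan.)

0

The minimum-cost plan:
  S1→A2: 5 batches
  S1→A3: 110 batches
  S2→A2: 65 batches
  S3→A1: 15 batches
  S3→A2: 60 batches
Total cost = 1745.
The route S3→A3 is not used.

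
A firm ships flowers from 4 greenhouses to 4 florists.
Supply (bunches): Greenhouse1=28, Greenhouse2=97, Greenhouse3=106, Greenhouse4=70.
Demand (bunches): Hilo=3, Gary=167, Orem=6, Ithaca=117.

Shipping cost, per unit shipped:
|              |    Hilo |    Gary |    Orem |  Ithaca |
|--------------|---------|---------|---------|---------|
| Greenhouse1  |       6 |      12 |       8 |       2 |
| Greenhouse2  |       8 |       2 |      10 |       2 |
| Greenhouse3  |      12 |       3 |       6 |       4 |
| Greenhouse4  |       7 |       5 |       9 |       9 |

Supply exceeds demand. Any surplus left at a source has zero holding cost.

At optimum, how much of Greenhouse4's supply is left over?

8

Minimum-cost shipments:
  Greenhouse1–Ithaca: 28 × 2 = 56
  Greenhouse2–Gary: 8 × 2 = 16
  Greenhouse2–Ithaca: 89 × 2 = 178
  Greenhouse3–Gary: 100 × 3 = 300
  Greenhouse3–Orem: 6 × 6 = 36
  Greenhouse4–Hilo: 3 × 7 = 21
  Greenhouse4–Gary: 59 × 5 = 295
Total cost = 902.
Greenhouse4 ships 62 of its 70, leaving 8.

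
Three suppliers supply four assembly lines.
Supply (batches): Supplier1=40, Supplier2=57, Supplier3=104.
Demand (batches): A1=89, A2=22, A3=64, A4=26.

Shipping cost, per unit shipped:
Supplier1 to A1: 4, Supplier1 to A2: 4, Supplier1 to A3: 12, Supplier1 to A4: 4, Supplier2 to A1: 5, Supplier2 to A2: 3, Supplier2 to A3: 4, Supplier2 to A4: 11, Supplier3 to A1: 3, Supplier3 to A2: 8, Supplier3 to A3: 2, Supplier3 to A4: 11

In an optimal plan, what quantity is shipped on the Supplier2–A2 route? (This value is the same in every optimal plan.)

Optimal shipments:
  Supplier1→A1: 14 × 4 = 56
  Supplier1→A4: 26 × 4 = 104
  Supplier2→A1: 35 × 5 = 175
  Supplier2→A2: 22 × 3 = 66
  Supplier3→A1: 40 × 3 = 120
  Supplier3→A3: 64 × 2 = 128
Total cost = 649.
So Supplier2→A2 carries 22 batches.

22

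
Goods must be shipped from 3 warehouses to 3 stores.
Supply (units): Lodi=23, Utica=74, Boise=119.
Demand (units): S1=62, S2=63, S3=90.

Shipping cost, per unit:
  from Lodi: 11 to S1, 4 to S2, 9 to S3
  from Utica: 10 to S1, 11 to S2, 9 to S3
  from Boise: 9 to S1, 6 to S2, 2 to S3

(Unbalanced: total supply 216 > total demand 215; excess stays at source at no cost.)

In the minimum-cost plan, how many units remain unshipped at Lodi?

Minimum-cost shipments:
  Lodi to S2: 23 × 4 = 92
  Utica to S1: 62 × 10 = 620
  Utica to S2: 11 × 11 = 121
  Boise to S2: 29 × 6 = 174
  Boise to S3: 90 × 2 = 180
Total cost = 1187.
Lodi ships 23 of its 23, leaving 0.

0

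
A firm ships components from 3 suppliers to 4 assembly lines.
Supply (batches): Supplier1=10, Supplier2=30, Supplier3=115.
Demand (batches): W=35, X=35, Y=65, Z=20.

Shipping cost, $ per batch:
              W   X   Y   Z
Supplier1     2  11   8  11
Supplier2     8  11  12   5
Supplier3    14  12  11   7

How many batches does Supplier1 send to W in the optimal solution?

10

The minimum-cost plan:
  Supplier1→W: 10 × $2 = $20
  Supplier2→W: 25 × $8 = $200
  Supplier2→Z: 5 × $5 = $25
  Supplier3→X: 35 × $12 = $420
  Supplier3→Y: 65 × $11 = $715
  Supplier3→Z: 15 × $7 = $105
Total cost = $1485.
So Supplier1→W carries 10 batches.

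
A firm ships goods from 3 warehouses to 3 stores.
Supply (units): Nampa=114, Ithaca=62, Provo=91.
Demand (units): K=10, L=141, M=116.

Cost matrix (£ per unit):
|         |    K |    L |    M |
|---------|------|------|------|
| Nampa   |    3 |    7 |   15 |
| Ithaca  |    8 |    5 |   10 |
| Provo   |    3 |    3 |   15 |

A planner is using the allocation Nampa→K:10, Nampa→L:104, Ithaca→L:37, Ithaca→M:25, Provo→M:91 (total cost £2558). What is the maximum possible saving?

Current plan cost = 10·3 + 104·7 + 37·5 + 25·10 + 91·15 = £2558.
Optimal plan:
  Nampa→K: 10 × £3 = £30
  Nampa→L: 50 × £7 = £350
  Nampa→M: 54 × £15 = £810
  Ithaca→M: 62 × £10 = £620
  Provo→L: 91 × £3 = £273
Optimal cost = £2083.
Saving = 2558 − 2083 = £475.

475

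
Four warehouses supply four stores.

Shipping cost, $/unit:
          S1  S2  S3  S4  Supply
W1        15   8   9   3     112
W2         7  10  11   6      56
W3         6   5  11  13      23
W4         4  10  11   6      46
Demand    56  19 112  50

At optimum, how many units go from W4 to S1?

46

Optimal shipments:
  W1 to S3: 62 × $9 = $558
  W1 to S4: 50 × $3 = $150
  W2 to S1: 6 × $7 = $42
  W2 to S3: 50 × $11 = $550
  W3 to S1: 4 × $6 = $24
  W3 to S2: 19 × $5 = $95
  W4 to S1: 46 × $4 = $184
Total cost = $1603.
So W4→S1 carries 46 units.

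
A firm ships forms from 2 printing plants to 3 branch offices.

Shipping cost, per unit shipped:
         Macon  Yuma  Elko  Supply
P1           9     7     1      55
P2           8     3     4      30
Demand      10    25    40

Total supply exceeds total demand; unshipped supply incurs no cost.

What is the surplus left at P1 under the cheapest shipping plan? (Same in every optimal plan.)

10

Minimum-cost shipments:
  P1→Macon: 5 × 9 = 45
  P1→Elko: 40 × 1 = 40
  P2→Macon: 5 × 8 = 40
  P2→Yuma: 25 × 3 = 75
Total cost = 200.
P1 ships 45 of its 55, leaving 10.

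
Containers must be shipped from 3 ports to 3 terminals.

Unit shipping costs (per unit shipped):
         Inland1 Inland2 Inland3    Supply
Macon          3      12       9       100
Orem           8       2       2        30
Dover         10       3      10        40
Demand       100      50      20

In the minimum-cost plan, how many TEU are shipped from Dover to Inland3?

Optimal shipments:
  Macon–Inland1: 100 × 3 = 300
  Orem–Inland2: 10 × 2 = 20
  Orem–Inland3: 20 × 2 = 40
  Dover–Inland2: 40 × 3 = 120
Total cost = 480.
The route Dover→Inland3 is not used.

0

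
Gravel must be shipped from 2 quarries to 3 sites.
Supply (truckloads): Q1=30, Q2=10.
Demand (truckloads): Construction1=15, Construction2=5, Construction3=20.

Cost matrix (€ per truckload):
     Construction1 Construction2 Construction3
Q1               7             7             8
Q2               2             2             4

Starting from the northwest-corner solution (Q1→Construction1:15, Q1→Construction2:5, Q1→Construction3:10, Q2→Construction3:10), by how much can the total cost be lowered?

10

Current plan cost = 15·7 + 5·7 + 10·8 + 10·4 = €260.
Optimal plan:
  Q1→Construction1: 5 × €7 = €35
  Q1→Construction2: 5 × €7 = €35
  Q1→Construction3: 20 × €8 = €160
  Q2→Construction1: 10 × €2 = €20
Optimal cost = €250.
Saving = 260 − 250 = €10.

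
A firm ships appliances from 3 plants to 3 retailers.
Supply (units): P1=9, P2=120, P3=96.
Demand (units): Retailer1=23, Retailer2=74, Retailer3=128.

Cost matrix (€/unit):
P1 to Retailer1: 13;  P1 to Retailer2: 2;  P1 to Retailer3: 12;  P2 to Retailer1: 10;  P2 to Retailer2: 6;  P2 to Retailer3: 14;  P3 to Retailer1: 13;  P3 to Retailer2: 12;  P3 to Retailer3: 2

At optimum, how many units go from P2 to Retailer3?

32

Solving gives:
  P1–Retailer2: 9 × €2 = €18
  P2–Retailer1: 23 × €10 = €230
  P2–Retailer2: 65 × €6 = €390
  P2–Retailer3: 32 × €14 = €448
  P3–Retailer3: 96 × €2 = €192
Total cost = €1278.
So P2→Retailer3 carries 32 units.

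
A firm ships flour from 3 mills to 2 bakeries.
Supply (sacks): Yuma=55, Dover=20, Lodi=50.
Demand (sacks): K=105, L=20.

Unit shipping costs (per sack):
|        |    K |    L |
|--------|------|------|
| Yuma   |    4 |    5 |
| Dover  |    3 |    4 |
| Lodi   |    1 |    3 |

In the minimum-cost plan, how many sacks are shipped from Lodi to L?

Optimal shipments:
  Yuma→K: 35 × 4 = 140
  Yuma→L: 20 × 5 = 100
  Dover→K: 20 × 3 = 60
  Lodi→K: 50 × 1 = 50
Total cost = 350.
The route Lodi→L is not used.

0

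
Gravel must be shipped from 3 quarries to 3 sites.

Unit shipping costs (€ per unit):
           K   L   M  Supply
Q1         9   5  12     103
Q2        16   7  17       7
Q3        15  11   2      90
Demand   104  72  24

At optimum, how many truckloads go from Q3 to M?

Solving gives:
  Q1 to K: 38 truckloads
  Q1 to L: 65 truckloads
  Q2 to L: 7 truckloads
  Q3 to K: 66 truckloads
  Q3 to M: 24 truckloads
Total cost = €1754.
So Q3→M carries 24 truckloads.

24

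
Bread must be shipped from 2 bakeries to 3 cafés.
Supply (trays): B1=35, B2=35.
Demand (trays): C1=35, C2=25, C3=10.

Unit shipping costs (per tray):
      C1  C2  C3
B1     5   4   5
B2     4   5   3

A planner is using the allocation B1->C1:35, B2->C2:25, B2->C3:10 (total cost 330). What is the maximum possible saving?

50

Current plan cost = 35·5 + 25·5 + 10·3 = 330.
Optimal plan:
  B1 to C1: 10 × 5 = 50
  B1 to C2: 25 × 4 = 100
  B2 to C1: 25 × 4 = 100
  B2 to C3: 10 × 3 = 30
Optimal cost = 280.
Saving = 330 − 280 = 50.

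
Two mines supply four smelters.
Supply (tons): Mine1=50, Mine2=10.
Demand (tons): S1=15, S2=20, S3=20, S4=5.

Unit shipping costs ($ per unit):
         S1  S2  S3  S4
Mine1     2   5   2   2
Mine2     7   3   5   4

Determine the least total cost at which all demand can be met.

160

One minimum-cost allocation:
  Mine1–S1: 15 × $2 = $30
  Mine1–S2: 10 × $5 = $50
  Mine1–S3: 20 × $2 = $40
  Mine1–S4: 5 × $2 = $10
  Mine2–S2: 10 × $3 = $30
Total = 30 + 50 + 40 + 10 + 30 = $160.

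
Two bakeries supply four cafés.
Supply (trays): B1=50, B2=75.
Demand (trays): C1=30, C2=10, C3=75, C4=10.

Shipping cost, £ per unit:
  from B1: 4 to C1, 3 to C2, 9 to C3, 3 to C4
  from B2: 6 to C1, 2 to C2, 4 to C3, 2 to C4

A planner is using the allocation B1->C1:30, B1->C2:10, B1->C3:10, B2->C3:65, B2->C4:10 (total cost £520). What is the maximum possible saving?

Current plan cost = 30·4 + 10·3 + 10·9 + 65·4 + 10·2 = £520.
Optimal plan:
  B1→C1: 30 trays
  B1→C2: 10 trays
  B1→C4: 10 trays
  B2→C3: 75 trays
Optimal cost = £480.
Saving = 520 − 480 = £40.

40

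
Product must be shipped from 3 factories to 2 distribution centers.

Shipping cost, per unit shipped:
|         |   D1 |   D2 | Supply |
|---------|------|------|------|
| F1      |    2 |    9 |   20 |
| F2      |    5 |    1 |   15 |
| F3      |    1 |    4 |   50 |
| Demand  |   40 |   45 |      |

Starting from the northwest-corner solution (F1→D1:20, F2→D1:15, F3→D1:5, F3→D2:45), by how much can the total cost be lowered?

105

Current plan cost = 20·2 + 15·5 + 5·1 + 45·4 = 300.
Optimal plan:
  F1->D1: 20 × 2 = 40
  F2->D2: 15 × 1 = 15
  F3->D1: 20 × 1 = 20
  F3->D2: 30 × 4 = 120
Optimal cost = 195.
Saving = 300 − 195 = 105.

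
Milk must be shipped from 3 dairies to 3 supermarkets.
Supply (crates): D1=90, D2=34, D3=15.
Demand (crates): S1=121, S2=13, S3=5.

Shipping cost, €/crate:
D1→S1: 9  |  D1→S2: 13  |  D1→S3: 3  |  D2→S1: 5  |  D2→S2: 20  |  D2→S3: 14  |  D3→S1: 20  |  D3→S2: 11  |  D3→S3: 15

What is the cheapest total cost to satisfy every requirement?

An optimal shipping plan:
  D1→S1: 85 × €9 = €765
  D1→S3: 5 × €3 = €15
  D2→S1: 34 × €5 = €170
  D3→S1: 2 × €20 = €40
  D3→S2: 13 × €11 = €143
Total = 765 + 15 + 170 + 40 + 143 = €1133.
(Supply check: D1 ships 90; D2 ships 34; D3 ships 15.)

1133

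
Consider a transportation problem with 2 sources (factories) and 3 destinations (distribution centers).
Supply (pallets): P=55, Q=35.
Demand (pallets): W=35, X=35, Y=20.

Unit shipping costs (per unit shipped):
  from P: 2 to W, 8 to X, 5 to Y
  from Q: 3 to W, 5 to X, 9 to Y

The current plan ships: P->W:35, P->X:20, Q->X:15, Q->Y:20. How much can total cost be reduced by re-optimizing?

Current plan cost = 35·2 + 20·8 + 15·5 + 20·9 = 485.
Optimal plan:
  P->W: 35 × 2 = 70
  P->Y: 20 × 5 = 100
  Q->X: 35 × 5 = 175
Optimal cost = 345.
Saving = 485 − 345 = 140.

140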